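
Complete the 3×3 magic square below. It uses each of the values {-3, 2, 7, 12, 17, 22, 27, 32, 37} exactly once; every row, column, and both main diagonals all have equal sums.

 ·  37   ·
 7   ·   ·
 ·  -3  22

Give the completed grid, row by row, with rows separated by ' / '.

The 9 entries sum to 153, so each line sums to 153/3 = 51.
From row 3, 51 − (-3 + 22) gives (3,1) = 32.
Using column 1: 7 + 32 + ? → (1,1) = 51 − 39 = 12.
Column 2: 37 + (-3) + ? = 51, so (2,2) = 17.
Anti-diagonal needs 51; the known cells sum to 49, so (1,3) = 2.
Using row 2: 7 + 17 + ? → (2,3) = 51 − 24 = 27.

12 37 2 / 7 17 27 / 32 -3 22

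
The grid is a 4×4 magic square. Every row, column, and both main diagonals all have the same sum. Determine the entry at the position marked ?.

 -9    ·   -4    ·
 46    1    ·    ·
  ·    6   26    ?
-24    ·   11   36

Main diagonal is complete and sums to 54; that is the magic constant.
Row 4: -24 + 11 + 36 + ? = 54, so (4,2) = 31.
The remaining cell in column 1 is (3,1) = 54 − 13 = 41.
Column 2 needs 54; the known cells sum to 38, so (1,2) = 16.
The remaining cell in column 3 is (2,3) = 54 − 33 = 21.
Using anti-diagonal: 21 + 6 + (-24) + ? → (1,4) = 54 − 3 = 51.
Using row 2: 46 + 1 + 21 + ? → (2,4) = 54 − 68 = -14.
Row 3 needs 54; the known cells sum to 73, so (3,4) = -19.

-19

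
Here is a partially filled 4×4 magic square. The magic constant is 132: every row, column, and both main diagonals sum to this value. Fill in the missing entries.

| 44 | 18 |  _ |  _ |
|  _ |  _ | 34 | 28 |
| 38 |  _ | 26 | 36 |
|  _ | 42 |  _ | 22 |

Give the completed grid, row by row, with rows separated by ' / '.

Row 3: 38 + 26 + 36 + ? = 132, so (3,2) = 32.
From column 2, 132 − (18 + 32 + 42) gives (2,2) = 40.
Column 4: 28 + 36 + 22 + ? = 132, so (1,4) = 46.
Anti-diagonal: 46 + 34 + 32 + ? = 132, so (4,1) = 20.
Using row 1: 44 + 18 + 46 + ? → (1,3) = 132 − 108 = 24.
The remaining cell in row 2 is (2,1) = 132 − 102 = 30.
Row 4 must total 132; the given cells sum to 84, so (4,3) = 48.

44 18 24 46 / 30 40 34 28 / 38 32 26 36 / 20 42 48 22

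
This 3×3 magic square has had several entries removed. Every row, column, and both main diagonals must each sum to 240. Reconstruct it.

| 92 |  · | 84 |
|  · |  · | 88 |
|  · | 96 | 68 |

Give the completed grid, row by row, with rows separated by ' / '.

Using row 1: 92 + 84 + ? → (1,2) = 240 − 176 = 64.
Row 3 must total 240; the given cells sum to 164, so (3,1) = 76.
Column 1 must total 240; the given cells sum to 168, so (2,1) = 72.
Column 2: 64 + 96 + ? = 240, so (2,2) = 80.

92 64 84 / 72 80 88 / 76 96 68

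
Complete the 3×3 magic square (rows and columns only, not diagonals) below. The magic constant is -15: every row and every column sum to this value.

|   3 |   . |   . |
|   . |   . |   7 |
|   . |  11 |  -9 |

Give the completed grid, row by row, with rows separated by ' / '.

Row 3 must total -15; the given cells sum to 2, so (3,1) = -17.
Using column 1: 3 + (-17) + ? → (2,1) = -15 − (-14) = -1.
Column 3: 7 + (-9) + ? = -15, so (1,3) = -13.
Using row 1: 3 + (-13) + ? → (1,2) = -15 − (-10) = -5.
Row 2 must total -15; the given cells sum to 6, so (2,2) = -21.

3 -5 -13 / -1 -21 7 / -17 11 -9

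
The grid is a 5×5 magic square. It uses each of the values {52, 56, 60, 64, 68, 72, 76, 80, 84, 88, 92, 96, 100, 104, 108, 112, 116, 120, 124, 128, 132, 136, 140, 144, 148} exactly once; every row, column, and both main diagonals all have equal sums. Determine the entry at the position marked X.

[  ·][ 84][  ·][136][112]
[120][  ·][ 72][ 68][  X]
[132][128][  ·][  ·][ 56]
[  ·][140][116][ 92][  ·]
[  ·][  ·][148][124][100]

144

The 25 entries sum to 2500, so each line sums to 2500/5 = 500.
From column 4, 500 − (136 + 68 + 92 + 124) gives (3,4) = 80.
Row 3 must total 500; the given cells sum to 396, so (3,3) = 104.
Column 3: 72 + 104 + 116 + 148 + ? = 500, so (1,3) = 60.
Anti-diagonal must total 500; the given cells sum to 424, so (5,1) = 76.
The remaining cell in row 1 is (1,1) = 500 − 392 = 108.
Row 5 must total 500; the given cells sum to 448, so (5,2) = 52.
Column 1 must total 500; the given cells sum to 436, so (4,1) = 64.
Using column 2: 84 + 128 + 140 + 52 + ? → (2,2) = 500 − 404 = 96.
Row 2: 120 + 96 + 72 + 68 + ? = 500, so (2,5) = 144.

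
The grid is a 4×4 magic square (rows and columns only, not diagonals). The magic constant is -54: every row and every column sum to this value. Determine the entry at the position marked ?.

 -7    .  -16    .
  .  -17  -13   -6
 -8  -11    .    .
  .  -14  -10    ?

-9

From row 2, -54 − (-17 + (-13) + (-6)) gives (2,1) = -18.
Column 1: -7 + (-18) + (-8) + ? = -54, so (4,1) = -21.
The remaining cell in column 2 is (1,2) = -54 − (-42) = -12.
The remaining cell in column 3 is (3,3) = -54 − (-39) = -15.
Row 1 needs -54; the known cells sum to -35, so (1,4) = -19.
Row 3 must total -54; the given cells sum to -34, so (3,4) = -20.
Row 4: -21 + (-14) + (-10) + ? = -54, so (4,4) = -9.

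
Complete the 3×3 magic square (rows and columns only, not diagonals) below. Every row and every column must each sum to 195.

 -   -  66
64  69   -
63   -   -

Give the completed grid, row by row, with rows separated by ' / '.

68 61 66 / 64 69 62 / 63 65 67

Row 2 must total 195; the given cells sum to 133, so (2,3) = 62.
Column 1: 64 + 63 + ? = 195, so (1,1) = 68.
Column 3 must total 195; the given cells sum to 128, so (3,3) = 67.
The remaining cell in row 1 is (1,2) = 195 − 134 = 61.
Row 3 needs 195; the known cells sum to 130, so (3,2) = 65.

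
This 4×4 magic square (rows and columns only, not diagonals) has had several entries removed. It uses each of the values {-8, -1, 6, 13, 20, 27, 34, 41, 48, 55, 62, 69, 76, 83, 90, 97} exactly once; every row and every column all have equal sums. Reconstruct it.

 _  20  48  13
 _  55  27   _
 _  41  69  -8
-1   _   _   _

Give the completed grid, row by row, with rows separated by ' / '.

97 20 48 13 / 6 55 27 90 / 76 41 69 -8 / -1 62 34 83

The 16 entries sum to 712, so each line sums to 712/4 = 178.
Using row 1: 20 + 48 + 13 + ? → (1,1) = 178 − 81 = 97.
From row 3, 178 − (41 + 69 + (-8)) gives (3,1) = 76.
Column 1 must total 178; the given cells sum to 172, so (2,1) = 6.
Column 2 needs 178; the known cells sum to 116, so (4,2) = 62.
Column 3 must total 178; the given cells sum to 144, so (4,3) = 34.
Row 2 needs 178; the known cells sum to 88, so (2,4) = 90.
Row 4 needs 178; the known cells sum to 95, so (4,4) = 83.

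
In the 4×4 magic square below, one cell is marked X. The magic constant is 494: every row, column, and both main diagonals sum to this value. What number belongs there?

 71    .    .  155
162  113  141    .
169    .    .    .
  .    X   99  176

127

Row 2 must total 494; the given cells sum to 416, so (2,4) = 78.
From column 1, 494 − (71 + 162 + 169) gives (4,1) = 92.
From column 4, 494 − (155 + 78 + 176) gives (3,4) = 85.
Main diagonal must total 494; the given cells sum to 360, so (3,3) = 134.
Anti-diagonal must total 494; the given cells sum to 388, so (3,2) = 106.
Row 4 needs 494; the known cells sum to 367, so (4,2) = 127.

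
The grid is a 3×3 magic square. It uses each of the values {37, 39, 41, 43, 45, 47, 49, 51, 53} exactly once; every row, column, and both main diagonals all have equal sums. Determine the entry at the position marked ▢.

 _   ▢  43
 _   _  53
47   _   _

The 9 entries sum to 405, so each line sums to 405/3 = 135.
Using column 3: 43 + 53 + ? → (3,3) = 135 − 96 = 39.
Anti-diagonal must total 135; the given cells sum to 90, so (2,2) = 45.
Using row 2: 45 + 53 + ? → (2,1) = 135 − 98 = 37.
Using row 3: 47 + 39 + ? → (3,2) = 135 − 86 = 49.
The remaining cell in column 1 is (1,1) = 135 − 84 = 51.
Column 2 needs 135; the known cells sum to 94, so (1,2) = 41.

41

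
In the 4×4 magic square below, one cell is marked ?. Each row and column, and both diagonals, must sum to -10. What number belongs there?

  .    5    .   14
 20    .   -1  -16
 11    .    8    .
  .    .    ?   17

-10

From row 2, -10 − (20 + (-1) + (-16)) gives (2,2) = -13.
Using column 4: 14 + (-16) + 17 + ? → (3,4) = -10 − 15 = -25.
Using main diagonal: -13 + 8 + 17 + ? → (1,1) = -10 − 12 = -22.
Row 1: -22 + 5 + 14 + ? = -10, so (1,3) = -7.
Using row 3: 11 + 8 + (-25) + ? → (3,2) = -10 − (-6) = -4.
From column 1, -10 − (-22 + 20 + 11) gives (4,1) = -19.
The remaining cell in column 2 is (4,2) = -10 − (-12) = 2.
From column 3, -10 − (-7 + (-1) + 8) gives (4,3) = -10.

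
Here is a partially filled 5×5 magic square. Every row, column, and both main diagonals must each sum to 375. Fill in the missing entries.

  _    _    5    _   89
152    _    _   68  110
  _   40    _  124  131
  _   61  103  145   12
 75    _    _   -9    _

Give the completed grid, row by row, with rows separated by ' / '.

96 138 5 47 89 / 152 19 26 68 110 / -2 40 82 124 131 / 54 61 103 145 12 / 75 117 159 -9 33

The remaining cell in row 4 is (4,1) = 375 − 321 = 54.
From column 4, 375 − (68 + 124 + 145 + (-9)) gives (1,4) = 47.
Column 5: 89 + 110 + 131 + 12 + ? = 375, so (5,5) = 33.
Anti-diagonal must total 375; the given cells sum to 293, so (3,3) = 82.
Row 3 needs 375; the known cells sum to 377, so (3,1) = -2.
Column 1 must total 375; the given cells sum to 279, so (1,1) = 96.
From main diagonal, 375 − (96 + 82 + 145 + 33) gives (2,2) = 19.
Row 1: 96 + 5 + 47 + 89 + ? = 375, so (1,2) = 138.
The remaining cell in row 2 is (2,3) = 375 − 349 = 26.
Column 2: 138 + 19 + 40 + 61 + ? = 375, so (5,2) = 117.
From column 3, 375 − (5 + 26 + 82 + 103) gives (5,3) = 159.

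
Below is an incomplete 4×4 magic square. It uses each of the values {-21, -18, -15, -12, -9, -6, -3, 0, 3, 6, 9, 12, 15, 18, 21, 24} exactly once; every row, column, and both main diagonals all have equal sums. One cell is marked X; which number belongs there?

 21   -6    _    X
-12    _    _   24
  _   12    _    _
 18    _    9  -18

The 16 entries sum to 24, so each line sums to 24/4 = 6.
Row 4 needs 6; the known cells sum to 9, so (4,2) = -3.
Using column 1: 21 + (-12) + 18 + ? → (3,1) = 6 − 27 = -21.
Column 2: -6 + 12 + (-3) + ? = 6, so (2,2) = 3.
From main diagonal, 6 − (21 + 3 + (-18)) gives (3,3) = 0.
The remaining cell in row 2 is (2,3) = 6 − 15 = -9.
Row 3: -21 + 12 + 0 + ? = 6, so (3,4) = 15.
Using column 3: -9 + 0 + 9 + ? → (1,3) = 6 − 0 = 6.
Using column 4: 24 + 15 + (-18) + ? → (1,4) = 6 − 21 = -15.

-15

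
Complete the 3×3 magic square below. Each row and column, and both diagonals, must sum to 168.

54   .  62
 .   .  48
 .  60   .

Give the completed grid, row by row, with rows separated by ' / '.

The remaining cell in row 1 is (1,2) = 168 − 116 = 52.
Column 2: 52 + 60 + ? = 168, so (2,2) = 56.
Column 3: 62 + 48 + ? = 168, so (3,3) = 58.
From anti-diagonal, 168 − (62 + 56) gives (3,1) = 50.
Row 2: 56 + 48 + ? = 168, so (2,1) = 64.

54 52 62 / 64 56 48 / 50 60 58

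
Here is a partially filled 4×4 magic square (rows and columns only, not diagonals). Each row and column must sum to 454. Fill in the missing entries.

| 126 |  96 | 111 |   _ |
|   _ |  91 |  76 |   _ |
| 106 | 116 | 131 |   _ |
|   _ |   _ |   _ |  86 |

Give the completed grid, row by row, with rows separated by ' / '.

Row 1: 126 + 96 + 111 + ? = 454, so (1,4) = 121.
The remaining cell in row 3 is (3,4) = 454 − 353 = 101.
Column 2 needs 454; the known cells sum to 303, so (4,2) = 151.
The remaining cell in column 3 is (4,3) = 454 − 318 = 136.
Column 4 needs 454; the known cells sum to 308, so (2,4) = 146.
From row 2, 454 − (91 + 76 + 146) gives (2,1) = 141.
Row 4: 151 + 136 + 86 + ? = 454, so (4,1) = 81.

126 96 111 121 / 141 91 76 146 / 106 116 131 101 / 81 151 136 86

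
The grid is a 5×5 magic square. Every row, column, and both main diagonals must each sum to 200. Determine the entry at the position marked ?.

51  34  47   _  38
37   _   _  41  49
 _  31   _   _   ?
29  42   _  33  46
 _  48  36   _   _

35

Row 1 must total 200; the given cells sum to 170, so (1,4) = 30.
Row 4 must total 200; the given cells sum to 150, so (4,3) = 50.
Column 2 needs 200; the known cells sum to 155, so (2,2) = 45.
Using row 2: 37 + 45 + 41 + 49 + ? → (2,3) = 200 − 172 = 28.
Column 3: 47 + 28 + 50 + 36 + ? = 200, so (3,3) = 39.
Main diagonal must total 200; the given cells sum to 168, so (5,5) = 32.
The remaining cell in anti-diagonal is (5,1) = 200 − 160 = 40.
From row 5, 200 − (40 + 48 + 36 + 32) gives (5,4) = 44.
Using column 1: 51 + 37 + 29 + 40 + ? → (3,1) = 200 − 157 = 43.
Column 4 needs 200; the known cells sum to 148, so (3,4) = 52.
Column 5: 38 + 49 + 46 + 32 + ? = 200, so (3,5) = 35.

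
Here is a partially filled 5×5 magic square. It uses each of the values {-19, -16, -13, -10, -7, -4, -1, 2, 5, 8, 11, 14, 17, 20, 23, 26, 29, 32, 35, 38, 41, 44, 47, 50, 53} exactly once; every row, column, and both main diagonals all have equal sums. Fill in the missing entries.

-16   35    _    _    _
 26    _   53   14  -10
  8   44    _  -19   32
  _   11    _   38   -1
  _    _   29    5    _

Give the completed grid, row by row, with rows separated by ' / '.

The 25 entries sum to 425, so each line sums to 425/5 = 85.
Row 2: 26 + 53 + 14 + (-10) + ? = 85, so (2,2) = 2.
Using row 3: 8 + 44 + (-19) + 32 + ? → (3,3) = 85 − 65 = 20.
Column 2 must total 85; the given cells sum to 92, so (5,2) = -7.
From column 4, 85 − (14 + (-19) + 38 + 5) gives (1,4) = 47.
Using main diagonal: -16 + 2 + 20 + 38 + ? → (5,5) = 85 − 44 = 41.
Row 5 must total 85; the given cells sum to 68, so (5,1) = 17.
From column 1, 85 − (-16 + 26 + 8 + 17) gives (4,1) = 50.
The remaining cell in column 5 is (1,5) = 85 − 62 = 23.
Row 1: -16 + 35 + 47 + 23 + ? = 85, so (1,3) = -4.
Row 4 must total 85; the given cells sum to 98, so (4,3) = -13.

-16 35 -4 47 23 / 26 2 53 14 -10 / 8 44 20 -19 32 / 50 11 -13 38 -1 / 17 -7 29 5 41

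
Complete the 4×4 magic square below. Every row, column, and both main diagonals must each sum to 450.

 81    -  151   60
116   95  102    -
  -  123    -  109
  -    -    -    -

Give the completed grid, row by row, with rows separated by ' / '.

Using row 1: 81 + 151 + 60 + ? → (1,2) = 450 − 292 = 158.
From row 2, 450 − (116 + 95 + 102) gives (2,4) = 137.
Column 2: 158 + 95 + 123 + ? = 450, so (4,2) = 74.
From column 4, 450 − (60 + 137 + 109) gives (4,4) = 144.
From main diagonal, 450 − (81 + 95 + 144) gives (3,3) = 130.
Anti-diagonal needs 450; the known cells sum to 285, so (4,1) = 165.
The remaining cell in row 3 is (3,1) = 450 − 362 = 88.
The remaining cell in row 4 is (4,3) = 450 − 383 = 67.

81 158 151 60 / 116 95 102 137 / 88 123 130 109 / 165 74 67 144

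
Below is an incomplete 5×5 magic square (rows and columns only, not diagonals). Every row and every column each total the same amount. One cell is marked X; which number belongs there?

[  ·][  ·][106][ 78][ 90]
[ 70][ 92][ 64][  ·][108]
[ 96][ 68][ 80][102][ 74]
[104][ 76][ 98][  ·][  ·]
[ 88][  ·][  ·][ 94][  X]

66

Row 3 is complete and sums to 420; that is the magic constant.
Row 2: 70 + 92 + 64 + 108 + ? = 420, so (2,4) = 86.
Column 1: 70 + 96 + 104 + 88 + ? = 420, so (1,1) = 62.
From column 3, 420 − (106 + 64 + 80 + 98) gives (5,3) = 72.
Column 4 needs 420; the known cells sum to 360, so (4,4) = 60.
Using row 1: 62 + 106 + 78 + 90 + ? → (1,2) = 420 − 336 = 84.
Using row 4: 104 + 76 + 98 + 60 + ? → (4,5) = 420 − 338 = 82.
From column 2, 420 − (84 + 92 + 68 + 76) gives (5,2) = 100.
Using column 5: 90 + 108 + 74 + 82 + ? → (5,5) = 420 − 354 = 66.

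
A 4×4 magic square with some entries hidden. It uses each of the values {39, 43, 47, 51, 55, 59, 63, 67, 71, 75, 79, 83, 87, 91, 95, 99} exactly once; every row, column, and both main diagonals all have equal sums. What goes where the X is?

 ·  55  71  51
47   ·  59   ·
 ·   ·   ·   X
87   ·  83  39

91

The 16 entries sum to 1104, so each line sums to 1104/4 = 276.
From row 1, 276 − (55 + 71 + 51) gives (1,1) = 99.
The remaining cell in row 4 is (4,2) = 276 − 209 = 67.
Using column 1: 99 + 47 + 87 + ? → (3,1) = 276 − 233 = 43.
From column 3, 276 − (71 + 59 + 83) gives (3,3) = 63.
The remaining cell in main diagonal is (2,2) = 276 − 201 = 75.
Anti-diagonal must total 276; the given cells sum to 197, so (3,2) = 79.
Row 2 must total 276; the given cells sum to 181, so (2,4) = 95.
Using row 3: 43 + 79 + 63 + ? → (3,4) = 276 − 185 = 91.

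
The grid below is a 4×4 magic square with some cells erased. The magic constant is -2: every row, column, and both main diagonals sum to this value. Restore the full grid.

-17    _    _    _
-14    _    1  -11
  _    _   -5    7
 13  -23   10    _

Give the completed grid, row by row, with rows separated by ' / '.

Row 2: -14 + 1 + (-11) + ? = -2, so (2,2) = 22.
Row 4 needs -2; the known cells sum to 0, so (4,4) = -2.
Column 1: -17 + (-14) + 13 + ? = -2, so (3,1) = 16.
Column 3 must total -2; the given cells sum to 6, so (1,3) = -8.
From column 4, -2 − (-11 + 7 + (-2)) gives (1,4) = 4.
From anti-diagonal, -2 − (4 + 1 + 13) gives (3,2) = -20.
Row 1: -17 + (-8) + 4 + ? = -2, so (1,2) = 19.

-17 19 -8 4 / -14 22 1 -11 / 16 -20 -5 7 / 13 -23 10 -2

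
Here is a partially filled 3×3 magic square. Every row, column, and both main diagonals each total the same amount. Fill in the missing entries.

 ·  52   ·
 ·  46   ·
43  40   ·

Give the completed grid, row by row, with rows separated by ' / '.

37 52 49 / 58 46 34 / 43 40 55

Column 2 is already complete: 52 + 46 + 40 = 138, so that is the magic constant.
Row 3 needs 138; the known cells sum to 83, so (3,3) = 55.
Using main diagonal: 46 + 55 + ? → (1,1) = 138 − 101 = 37.
Anti-diagonal needs 138; the known cells sum to 89, so (1,3) = 49.
The remaining cell in column 1 is (2,1) = 138 − 80 = 58.
From column 3, 138 − (49 + 55) gives (2,3) = 34.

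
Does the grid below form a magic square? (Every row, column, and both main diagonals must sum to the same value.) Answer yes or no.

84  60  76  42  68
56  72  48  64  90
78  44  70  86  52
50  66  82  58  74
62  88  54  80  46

Yes

Row 1: 84 + 60 + 76 + 42 + 68 = 330.
Row 2: 56 + 72 + 48 + 64 + 90 = 330.
Row 3: 78 + 44 + 70 + 86 + 52 = 330.
Row 4: 50 + 66 + 82 + 58 + 74 = 330.
Row 5: 62 + 88 + 54 + 80 + 46 = 330.
Column 1: 84 + 56 + 78 + 50 + 62 = 330.
Column 2: 60 + 72 + 44 + 66 + 88 = 330.
Column 3: 76 + 48 + 70 + 82 + 54 = 330.
Column 4: 42 + 64 + 86 + 58 + 80 = 330.
Column 5: 68 + 90 + 52 + 74 + 46 = 330.
Main diagonal: 84 + 72 + 70 + 58 + 46 = 330.
Anti-diagonal: 68 + 64 + 70 + 66 + 62 = 330.
All lines sum to 330.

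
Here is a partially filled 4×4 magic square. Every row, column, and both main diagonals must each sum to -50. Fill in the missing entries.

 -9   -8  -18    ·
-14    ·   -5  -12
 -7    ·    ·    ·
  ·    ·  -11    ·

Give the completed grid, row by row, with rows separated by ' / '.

Row 1 needs -50; the known cells sum to -35, so (1,4) = -15.
From row 2, -50 − (-14 + (-5) + (-12)) gives (2,2) = -19.
Column 1: -9 + (-14) + (-7) + ? = -50, so (4,1) = -20.
Column 3 must total -50; the given cells sum to -34, so (3,3) = -16.
Main diagonal: -9 + (-19) + (-16) + ? = -50, so (4,4) = -6.
The remaining cell in anti-diagonal is (3,2) = -50 − (-40) = -10.
From row 3, -50 − (-7 + (-10) + (-16)) gives (3,4) = -17.
The remaining cell in row 4 is (4,2) = -50 − (-37) = -13.

-9 -8 -18 -15 / -14 -19 -5 -12 / -7 -10 -16 -17 / -20 -13 -11 -6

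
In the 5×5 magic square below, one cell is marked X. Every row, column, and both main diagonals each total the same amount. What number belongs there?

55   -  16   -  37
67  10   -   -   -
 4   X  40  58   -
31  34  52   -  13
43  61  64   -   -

22

Column 1 is complete and sums to 200; that is the magic constant.
Using row 4: 31 + 34 + 52 + 13 + ? → (4,4) = 200 − 130 = 70.
Column 3: 16 + 40 + 52 + 64 + ? = 200, so (2,3) = 28.
Using main diagonal: 55 + 10 + 40 + 70 + ? → (5,5) = 200 − 175 = 25.
Anti-diagonal must total 200; the given cells sum to 154, so (2,4) = 46.
Using row 2: 67 + 10 + 28 + 46 + ? → (2,5) = 200 − 151 = 49.
Row 5 needs 200; the known cells sum to 193, so (5,4) = 7.
Using column 4: 46 + 58 + 70 + 7 + ? → (1,4) = 200 − 181 = 19.
Column 5 must total 200; the given cells sum to 124, so (3,5) = 76.
From row 1, 200 − (55 + 16 + 19 + 37) gives (1,2) = 73.
Row 3 needs 200; the known cells sum to 178, so (3,2) = 22.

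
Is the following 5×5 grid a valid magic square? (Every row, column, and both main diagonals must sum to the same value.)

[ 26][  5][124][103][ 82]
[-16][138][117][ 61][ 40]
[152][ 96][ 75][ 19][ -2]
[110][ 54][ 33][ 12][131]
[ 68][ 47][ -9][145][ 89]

Yes

Row 1: 26 + 5 + 124 + 103 + 82 = 340.
Row 2: -16 + 138 + 117 + 61 + 40 = 340.
Row 3: 152 + 96 + 75 + 19 + (-2) = 340.
Row 4: 110 + 54 + 33 + 12 + 131 = 340.
Row 5: 68 + 47 + (-9) + 145 + 89 = 340.
Column 1: 26 + (-16) + 152 + 110 + 68 = 340.
Column 2: 5 + 138 + 96 + 54 + 47 = 340.
Column 3: 124 + 117 + 75 + 33 + (-9) = 340.
Column 4: 103 + 61 + 19 + 12 + 145 = 340.
Column 5: 82 + 40 + (-2) + 131 + 89 = 340.
Main diagonal: 26 + 138 + 75 + 12 + 89 = 340.
Anti-diagonal: 82 + 61 + 75 + 54 + 68 = 340.
All lines sum to 340.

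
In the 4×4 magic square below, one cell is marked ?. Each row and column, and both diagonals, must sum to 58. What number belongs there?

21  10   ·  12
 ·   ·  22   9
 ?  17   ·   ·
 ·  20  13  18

Using row 1: 21 + 10 + 12 + ? → (1,3) = 58 − 43 = 15.
The remaining cell in row 4 is (4,1) = 58 − 51 = 7.
Column 2: 10 + 17 + 20 + ? = 58, so (2,2) = 11.
Using column 3: 15 + 22 + 13 + ? → (3,3) = 58 − 50 = 8.
Using column 4: 12 + 9 + 18 + ? → (3,4) = 58 − 39 = 19.
From row 2, 58 − (11 + 22 + 9) gives (2,1) = 16.
Row 3: 17 + 8 + 19 + ? = 58, so (3,1) = 14.

14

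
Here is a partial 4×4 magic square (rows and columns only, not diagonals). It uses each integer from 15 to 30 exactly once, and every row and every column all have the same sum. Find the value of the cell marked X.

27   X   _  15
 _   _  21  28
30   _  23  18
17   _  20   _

The entries are 15 through 30, which sum to 360, so each line sums to 360/4 = 90.
Row 3 must total 90; the given cells sum to 71, so (3,2) = 19.
Column 1: 27 + 30 + 17 + ? = 90, so (2,1) = 16.
Column 3 needs 90; the known cells sum to 64, so (1,3) = 26.
The remaining cell in column 4 is (4,4) = 90 − 61 = 29.
Row 1: 27 + 26 + 15 + ? = 90, so (1,2) = 22.

22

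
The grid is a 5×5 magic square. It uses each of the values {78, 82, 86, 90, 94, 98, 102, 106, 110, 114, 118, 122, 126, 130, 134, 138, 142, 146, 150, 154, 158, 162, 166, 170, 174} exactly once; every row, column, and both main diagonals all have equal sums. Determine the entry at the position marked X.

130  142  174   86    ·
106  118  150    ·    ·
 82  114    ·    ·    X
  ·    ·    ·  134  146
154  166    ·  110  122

The 25 entries sum to 3150, so each line sums to 3150/5 = 630.
The remaining cell in row 1 is (1,5) = 630 − 532 = 98.
Using row 5: 154 + 166 + 110 + 122 + ? → (5,3) = 630 − 552 = 78.
The remaining cell in column 1 is (4,1) = 630 − 472 = 158.
The remaining cell in column 2 is (4,2) = 630 − 540 = 90.
Main diagonal: 130 + 118 + 134 + 122 + ? = 630, so (3,3) = 126.
The remaining cell in anti-diagonal is (2,4) = 630 − 468 = 162.
Row 2 must total 630; the given cells sum to 536, so (2,5) = 94.
Row 4: 158 + 90 + 134 + 146 + ? = 630, so (4,3) = 102.
Column 4 must total 630; the given cells sum to 492, so (3,4) = 138.
Column 5 needs 630; the known cells sum to 460, so (3,5) = 170.

170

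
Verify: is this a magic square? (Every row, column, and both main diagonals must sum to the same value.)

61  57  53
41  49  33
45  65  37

No — column 3 sums to 123 but row 3 sums to 147.

Row 1: 61 + 57 + 53 = 171.
Row 2: 41 + 49 + 33 = 123.
Row 3: 45 + 65 + 37 = 147.
Column 1: 61 + 41 + 45 = 147.
Column 2: 57 + 49 + 65 = 171.
Column 3: 53 + 33 + 37 = 123.
Main diagonal: 61 + 49 + 37 = 147.
Anti-diagonal: 53 + 49 + 45 = 147.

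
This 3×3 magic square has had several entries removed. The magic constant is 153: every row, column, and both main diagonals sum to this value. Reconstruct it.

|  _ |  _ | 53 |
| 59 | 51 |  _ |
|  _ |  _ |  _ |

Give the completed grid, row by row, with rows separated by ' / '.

45 55 53 / 59 51 43 / 49 47 57

Row 2: 59 + 51 + ? = 153, so (2,3) = 43.
Column 3 must total 153; the given cells sum to 96, so (3,3) = 57.
Using main diagonal: 51 + 57 + ? → (1,1) = 153 − 108 = 45.
Using anti-diagonal: 53 + 51 + ? → (3,1) = 153 − 104 = 49.
From row 1, 153 − (45 + 53) gives (1,2) = 55.
The remaining cell in row 3 is (3,2) = 153 − 106 = 47.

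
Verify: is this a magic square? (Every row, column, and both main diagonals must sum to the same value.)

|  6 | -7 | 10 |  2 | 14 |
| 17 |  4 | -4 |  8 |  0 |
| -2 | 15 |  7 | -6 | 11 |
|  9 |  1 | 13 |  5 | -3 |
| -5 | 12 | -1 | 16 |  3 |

Yes

Row 1: 6 + (-7) + 10 + 2 + 14 = 25.
Row 2: 17 + 4 + (-4) + 8 + 0 = 25.
Row 3: -2 + 15 + 7 + (-6) + 11 = 25.
Row 4: 9 + 1 + 13 + 5 + (-3) = 25.
Row 5: -5 + 12 + (-1) + 16 + 3 = 25.
Column 1: 6 + 17 + (-2) + 9 + (-5) = 25.
Column 2: -7 + 4 + 15 + 1 + 12 = 25.
Column 3: 10 + (-4) + 7 + 13 + (-1) = 25.
Column 4: 2 + 8 + (-6) + 5 + 16 = 25.
Column 5: 14 + 0 + 11 + (-3) + 3 = 25.
Main diagonal: 6 + 4 + 7 + 5 + 3 = 25.
Anti-diagonal: 14 + 8 + 7 + 1 + (-5) = 25.
All lines sum to 25.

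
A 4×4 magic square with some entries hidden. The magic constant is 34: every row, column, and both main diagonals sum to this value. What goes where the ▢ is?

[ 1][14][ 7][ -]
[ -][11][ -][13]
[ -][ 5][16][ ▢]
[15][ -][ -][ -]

3

From row 1, 34 − (1 + 14 + 7) gives (1,4) = 12.
From column 2, 34 − (14 + 11 + 5) gives (4,2) = 4.
The remaining cell in main diagonal is (4,4) = 34 − 28 = 6.
Anti-diagonal needs 34; the known cells sum to 32, so (2,3) = 2.
Row 2 needs 34; the known cells sum to 26, so (2,1) = 8.
Row 4 must total 34; the given cells sum to 25, so (4,3) = 9.
From column 1, 34 − (1 + 8 + 15) gives (3,1) = 10.
Column 4 needs 34; the known cells sum to 31, so (3,4) = 3.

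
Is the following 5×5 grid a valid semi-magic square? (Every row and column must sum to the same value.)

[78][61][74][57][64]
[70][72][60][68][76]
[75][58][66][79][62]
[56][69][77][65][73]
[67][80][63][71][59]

Row 1: 78 + 61 + 74 + 57 + 64 = 334.
Row 2: 70 + 72 + 60 + 68 + 76 = 346.
Row 3: 75 + 58 + 66 + 79 + 62 = 340.
Row 4: 56 + 69 + 77 + 65 + 73 = 340.
Row 5: 67 + 80 + 63 + 71 + 59 = 340.
Column 1: 78 + 70 + 75 + 56 + 67 = 346.
Column 2: 61 + 72 + 58 + 69 + 80 = 340.
Column 3: 74 + 60 + 66 + 77 + 63 = 340.
Column 4: 57 + 68 + 79 + 65 + 71 = 340.
Column 5: 64 + 76 + 62 + 73 + 59 = 334.

No — column 2 sums to 340 but column 5 sums to 334.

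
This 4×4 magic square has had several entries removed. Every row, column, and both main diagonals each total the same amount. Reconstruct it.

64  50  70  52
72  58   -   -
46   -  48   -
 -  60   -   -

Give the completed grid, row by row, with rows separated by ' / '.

64 50 70 52 / 72 58 62 44 / 46 68 48 74 / 54 60 56 66

Row 1 is already complete: 64 + 50 + 70 + 52 = 236, so that is the magic constant.
The remaining cell in column 1 is (4,1) = 236 − 182 = 54.
Column 2: 50 + 58 + 60 + ? = 236, so (3,2) = 68.
Main diagonal: 64 + 58 + 48 + ? = 236, so (4,4) = 66.
From anti-diagonal, 236 − (52 + 68 + 54) gives (2,3) = 62.
Row 2: 72 + 58 + 62 + ? = 236, so (2,4) = 44.
Using row 3: 46 + 68 + 48 + ? → (3,4) = 236 − 162 = 74.
From row 4, 236 − (54 + 60 + 66) gives (4,3) = 56.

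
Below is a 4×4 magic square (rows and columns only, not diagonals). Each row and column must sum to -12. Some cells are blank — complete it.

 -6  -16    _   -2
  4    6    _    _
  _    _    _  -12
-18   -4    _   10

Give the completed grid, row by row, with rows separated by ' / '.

From row 1, -12 − (-6 + (-16) + (-2)) gives (1,3) = 12.
Row 4 needs -12; the known cells sum to -12, so (4,3) = 0.
From column 1, -12 − (-6 + 4 + (-18)) gives (3,1) = 8.
Using column 2: -16 + 6 + (-4) + ? → (3,2) = -12 − (-14) = 2.
Column 4: -2 + (-12) + 10 + ? = -12, so (2,4) = -8.
The remaining cell in row 2 is (2,3) = -12 − 2 = -14.
Row 3 needs -12; the known cells sum to -2, so (3,3) = -10.

-6 -16 12 -2 / 4 6 -14 -8 / 8 2 -10 -12 / -18 -4 0 10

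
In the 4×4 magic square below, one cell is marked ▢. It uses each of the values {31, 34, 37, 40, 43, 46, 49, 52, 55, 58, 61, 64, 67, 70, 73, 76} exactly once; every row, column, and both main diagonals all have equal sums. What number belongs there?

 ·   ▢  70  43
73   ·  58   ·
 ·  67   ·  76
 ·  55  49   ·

The 16 entries sum to 856, so each line sums to 856/4 = 214.
Column 3: 70 + 58 + 49 + ? = 214, so (3,3) = 37.
Anti-diagonal needs 214; the known cells sum to 168, so (4,1) = 46.
From row 3, 214 − (67 + 37 + 76) gives (3,1) = 34.
The remaining cell in row 4 is (4,4) = 214 − 150 = 64.
Column 1 needs 214; the known cells sum to 153, so (1,1) = 61.
Using column 4: 43 + 76 + 64 + ? → (2,4) = 214 − 183 = 31.
The remaining cell in main diagonal is (2,2) = 214 − 162 = 52.
Using row 1: 61 + 70 + 43 + ? → (1,2) = 214 − 174 = 40.

40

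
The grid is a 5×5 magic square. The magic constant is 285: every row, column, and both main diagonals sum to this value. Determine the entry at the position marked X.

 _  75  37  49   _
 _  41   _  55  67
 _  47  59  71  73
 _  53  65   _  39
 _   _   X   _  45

81

From row 3, 285 − (47 + 59 + 71 + 73) gives (3,1) = 35.
Column 2 needs 285; the known cells sum to 216, so (5,2) = 69.
Using column 5: 67 + 73 + 39 + 45 + ? → (1,5) = 285 − 224 = 61.
The remaining cell in anti-diagonal is (5,1) = 285 − 228 = 57.
The remaining cell in row 1 is (1,1) = 285 − 222 = 63.
From main diagonal, 285 − (63 + 41 + 59 + 45) gives (4,4) = 77.
The remaining cell in row 4 is (4,1) = 285 − 234 = 51.
Using column 1: 63 + 35 + 51 + 57 + ? → (2,1) = 285 − 206 = 79.
From column 4, 285 − (49 + 55 + 71 + 77) gives (5,4) = 33.
Using row 2: 79 + 41 + 55 + 67 + ? → (2,3) = 285 − 242 = 43.
Row 5 must total 285; the given cells sum to 204, so (5,3) = 81.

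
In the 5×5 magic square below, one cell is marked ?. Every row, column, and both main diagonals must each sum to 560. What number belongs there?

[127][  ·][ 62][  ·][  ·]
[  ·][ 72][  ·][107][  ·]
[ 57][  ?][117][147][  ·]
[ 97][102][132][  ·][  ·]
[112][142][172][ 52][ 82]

The remaining cell in column 1 is (2,1) = 560 − 393 = 167.
From column 3, 560 − (62 + 117 + 132 + 172) gives (2,3) = 77.
Main diagonal needs 560; the known cells sum to 398, so (4,4) = 162.
Anti-diagonal must total 560; the given cells sum to 438, so (1,5) = 122.
From row 2, 560 − (167 + 72 + 77 + 107) gives (2,5) = 137.
The remaining cell in row 4 is (4,5) = 560 − 493 = 67.
Using column 4: 107 + 147 + 162 + 52 + ? → (1,4) = 560 − 468 = 92.
Column 5: 122 + 137 + 67 + 82 + ? = 560, so (3,5) = 152.
Using row 1: 127 + 62 + 92 + 122 + ? → (1,2) = 560 − 403 = 157.
Row 3 needs 560; the known cells sum to 473, so (3,2) = 87.

87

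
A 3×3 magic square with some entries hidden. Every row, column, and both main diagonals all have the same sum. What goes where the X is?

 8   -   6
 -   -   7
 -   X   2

Column 3 is complete and sums to 15; that is the magic constant.
Row 1 needs 15; the known cells sum to 14, so (1,2) = 1.
Using main diagonal: 8 + 2 + ? → (2,2) = 15 − 10 = 5.
Anti-diagonal: 6 + 5 + ? = 15, so (3,1) = 4.
Row 2 needs 15; the known cells sum to 12, so (2,1) = 3.
Row 3 needs 15; the known cells sum to 6, so (3,2) = 9.

9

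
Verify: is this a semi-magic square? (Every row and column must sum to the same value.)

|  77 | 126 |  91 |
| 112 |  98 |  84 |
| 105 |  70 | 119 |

Yes

Row 1: 77 + 126 + 91 = 294.
Row 2: 112 + 98 + 84 = 294.
Row 3: 105 + 70 + 119 = 294.
Column 1: 77 + 112 + 105 = 294.
Column 2: 126 + 98 + 70 = 294.
Column 3: 91 + 84 + 119 = 294.
All lines sum to 294.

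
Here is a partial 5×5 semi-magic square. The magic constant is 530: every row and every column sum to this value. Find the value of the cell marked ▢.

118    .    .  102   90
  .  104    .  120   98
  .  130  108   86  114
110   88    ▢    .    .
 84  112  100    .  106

Row 3 must total 530; the given cells sum to 438, so (3,1) = 92.
Row 5 needs 530; the known cells sum to 402, so (5,4) = 128.
Column 1: 118 + 92 + 110 + 84 + ? = 530, so (2,1) = 126.
From column 2, 530 − (104 + 130 + 88 + 112) gives (1,2) = 96.
Column 4 needs 530; the known cells sum to 436, so (4,4) = 94.
Using column 5: 90 + 98 + 114 + 106 + ? → (4,5) = 530 − 408 = 122.
Using row 1: 118 + 96 + 102 + 90 + ? → (1,3) = 530 − 406 = 124.
Row 2: 126 + 104 + 120 + 98 + ? = 530, so (2,3) = 82.
Using row 4: 110 + 88 + 94 + 122 + ? → (4,3) = 530 − 414 = 116.

116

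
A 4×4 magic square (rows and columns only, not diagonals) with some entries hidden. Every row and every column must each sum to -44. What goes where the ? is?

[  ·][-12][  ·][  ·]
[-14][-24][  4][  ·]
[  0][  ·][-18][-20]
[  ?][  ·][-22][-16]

-4

Row 2 must total -44; the given cells sum to -34, so (2,4) = -10.
Row 3: 0 + (-18) + (-20) + ? = -44, so (3,2) = -6.
The remaining cell in column 2 is (4,2) = -44 − (-42) = -2.
Column 3 must total -44; the given cells sum to -36, so (1,3) = -8.
Column 4: -10 + (-20) + (-16) + ? = -44, so (1,4) = 2.
The remaining cell in row 1 is (1,1) = -44 − (-18) = -26.
Row 4: -2 + (-22) + (-16) + ? = -44, so (4,1) = -4.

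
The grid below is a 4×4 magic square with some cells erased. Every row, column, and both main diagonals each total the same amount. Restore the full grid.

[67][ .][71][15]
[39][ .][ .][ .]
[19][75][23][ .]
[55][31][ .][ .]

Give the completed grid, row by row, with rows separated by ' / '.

67 27 71 15 / 39 47 35 59 / 19 75 23 63 / 55 31 51 43

Column 1 is already complete: 67 + 39 + 19 + 55 = 180, so that is the magic constant.
The remaining cell in row 1 is (1,2) = 180 − 153 = 27.
The remaining cell in row 3 is (3,4) = 180 − 117 = 63.
Column 2 needs 180; the known cells sum to 133, so (2,2) = 47.
Main diagonal needs 180; the known cells sum to 137, so (4,4) = 43.
Anti-diagonal needs 180; the known cells sum to 145, so (2,3) = 35.
From row 2, 180 − (39 + 47 + 35) gives (2,4) = 59.
Row 4: 55 + 31 + 43 + ? = 180, so (4,3) = 51.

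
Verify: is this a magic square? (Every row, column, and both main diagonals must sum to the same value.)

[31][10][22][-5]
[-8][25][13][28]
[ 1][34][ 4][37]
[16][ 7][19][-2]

No — row 4 sums to 40 but anti-diagonal sums to 58.

Row 1: 31 + 10 + 22 + (-5) = 58.
Row 2: -8 + 25 + 13 + 28 = 58.
Row 3: 1 + 34 + 4 + 37 = 76.
Row 4: 16 + 7 + 19 + (-2) = 40.
Column 1: 31 + (-8) + 1 + 16 = 40.
Column 2: 10 + 25 + 34 + 7 = 76.
Column 3: 22 + 13 + 4 + 19 = 58.
Column 4: -5 + 28 + 37 + (-2) = 58.
Main diagonal: 31 + 25 + 4 + (-2) = 58.
Anti-diagonal: -5 + 13 + 34 + 16 = 58.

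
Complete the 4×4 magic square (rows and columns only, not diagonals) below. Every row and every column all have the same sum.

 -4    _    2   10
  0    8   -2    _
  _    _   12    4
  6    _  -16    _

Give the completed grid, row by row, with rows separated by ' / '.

-4 -12 2 10 / 0 8 -2 -10 / -6 -14 12 4 / 6 14 -16 -8

Column 3 is already complete: 2 + -2 + 12 + -16 = -4, so that is the magic constant.
Row 1: -4 + 2 + 10 + ? = -4, so (1,2) = -12.
From row 2, -4 − (0 + 8 + (-2)) gives (2,4) = -10.
Column 1 must total -4; the given cells sum to 2, so (3,1) = -6.
Using column 4: 10 + (-10) + 4 + ? → (4,4) = -4 − 4 = -8.
Row 3: -6 + 12 + 4 + ? = -4, so (3,2) = -14.
From row 4, -4 − (6 + (-16) + (-8)) gives (4,2) = 14.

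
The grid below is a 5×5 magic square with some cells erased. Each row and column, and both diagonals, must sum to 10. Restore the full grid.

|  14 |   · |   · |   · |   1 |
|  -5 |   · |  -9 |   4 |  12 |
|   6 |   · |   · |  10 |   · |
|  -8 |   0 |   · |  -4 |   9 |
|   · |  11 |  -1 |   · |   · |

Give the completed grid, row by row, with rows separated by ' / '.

Row 2 must total 10; the given cells sum to 2, so (2,2) = 8.
Row 4 needs 10; the known cells sum to -3, so (4,3) = 13.
The remaining cell in column 1 is (5,1) = 10 − 7 = 3.
The remaining cell in anti-diagonal is (3,3) = 10 − 8 = 2.
Column 3: -9 + 2 + 13 + (-1) + ? = 10, so (1,3) = 5.
Using main diagonal: 14 + 8 + 2 + (-4) + ? → (5,5) = 10 − 20 = -10.
The remaining cell in row 5 is (5,4) = 10 − 3 = 7.
Column 4 must total 10; the given cells sum to 17, so (1,4) = -7.
Column 5 needs 10; the known cells sum to 12, so (3,5) = -2.
Row 1 needs 10; the known cells sum to 13, so (1,2) = -3.
Using row 3: 6 + 2 + 10 + (-2) + ? → (3,2) = 10 − 16 = -6.

14 -3 5 -7 1 / -5 8 -9 4 12 / 6 -6 2 10 -2 / -8 0 13 -4 9 / 3 11 -1 7 -10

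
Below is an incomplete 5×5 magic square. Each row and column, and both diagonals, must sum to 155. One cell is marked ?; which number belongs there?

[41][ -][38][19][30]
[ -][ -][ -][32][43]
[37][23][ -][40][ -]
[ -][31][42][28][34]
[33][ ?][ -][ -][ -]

39

The remaining cell in row 1 is (1,2) = 155 − 128 = 27.
From row 4, 155 − (31 + 42 + 28 + 34) gives (4,1) = 20.
From column 1, 155 − (41 + 37 + 20 + 33) gives (2,1) = 24.
Column 4 needs 155; the known cells sum to 119, so (5,4) = 36.
The remaining cell in anti-diagonal is (3,3) = 155 − 126 = 29.
Row 3 needs 155; the known cells sum to 129, so (3,5) = 26.
The remaining cell in column 5 is (5,5) = 155 − 133 = 22.
From main diagonal, 155 − (41 + 29 + 28 + 22) gives (2,2) = 35.
Row 2 must total 155; the given cells sum to 134, so (2,3) = 21.
Using column 2: 27 + 35 + 23 + 31 + ? → (5,2) = 155 − 116 = 39.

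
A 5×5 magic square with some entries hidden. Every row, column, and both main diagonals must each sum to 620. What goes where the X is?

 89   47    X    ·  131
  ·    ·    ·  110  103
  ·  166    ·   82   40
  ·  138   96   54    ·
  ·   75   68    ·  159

Using column 2: 47 + 166 + 138 + 75 + ? → (2,2) = 620 − 426 = 194.
Using column 5: 131 + 103 + 40 + 159 + ? → (4,5) = 620 − 433 = 187.
From main diagonal, 620 − (89 + 194 + 54 + 159) gives (3,3) = 124.
Anti-diagonal: 131 + 110 + 124 + 138 + ? = 620, so (5,1) = 117.
The remaining cell in row 3 is (3,1) = 620 − 412 = 208.
The remaining cell in row 4 is (4,1) = 620 − 475 = 145.
From row 5, 620 − (117 + 75 + 68 + 159) gives (5,4) = 201.
The remaining cell in column 1 is (2,1) = 620 − 559 = 61.
From column 4, 620 − (110 + 82 + 54 + 201) gives (1,4) = 173.
Using row 1: 89 + 47 + 173 + 131 + ? → (1,3) = 620 − 440 = 180.

180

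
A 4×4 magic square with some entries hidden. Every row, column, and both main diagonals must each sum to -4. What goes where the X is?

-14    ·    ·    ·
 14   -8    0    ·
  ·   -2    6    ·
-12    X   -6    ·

Row 2 must total -4; the given cells sum to 6, so (2,4) = -10.
Column 1 needs -4; the known cells sum to -12, so (3,1) = 8.
Using column 3: 0 + 6 + (-6) + ? → (1,3) = -4 − 0 = -4.
Main diagonal must total -4; the given cells sum to -16, so (4,4) = 12.
The remaining cell in anti-diagonal is (1,4) = -4 − (-14) = 10.
Row 1: -14 + (-4) + 10 + ? = -4, so (1,2) = 4.
Row 3 must total -4; the given cells sum to 12, so (3,4) = -16.
Row 4 needs -4; the known cells sum to -6, so (4,2) = 2.

2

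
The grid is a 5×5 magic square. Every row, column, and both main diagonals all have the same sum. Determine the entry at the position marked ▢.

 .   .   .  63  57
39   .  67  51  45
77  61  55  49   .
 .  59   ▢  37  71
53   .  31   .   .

Anti-diagonal is complete and sums to 275; that is the magic constant.
The remaining cell in row 2 is (2,2) = 275 − 202 = 73.
The remaining cell in row 3 is (3,5) = 275 − 242 = 33.
From column 4, 275 − (63 + 51 + 49 + 37) gives (5,4) = 75.
Column 5: 57 + 45 + 33 + 71 + ? = 275, so (5,5) = 69.
Main diagonal: 73 + 55 + 37 + 69 + ? = 275, so (1,1) = 41.
Using row 5: 53 + 31 + 75 + 69 + ? → (5,2) = 275 − 228 = 47.
From column 1, 275 − (41 + 39 + 77 + 53) gives (4,1) = 65.
Column 2: 73 + 61 + 59 + 47 + ? = 275, so (1,2) = 35.
The remaining cell in row 1 is (1,3) = 275 − 196 = 79.
Row 4: 65 + 59 + 37 + 71 + ? = 275, so (4,3) = 43.

43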